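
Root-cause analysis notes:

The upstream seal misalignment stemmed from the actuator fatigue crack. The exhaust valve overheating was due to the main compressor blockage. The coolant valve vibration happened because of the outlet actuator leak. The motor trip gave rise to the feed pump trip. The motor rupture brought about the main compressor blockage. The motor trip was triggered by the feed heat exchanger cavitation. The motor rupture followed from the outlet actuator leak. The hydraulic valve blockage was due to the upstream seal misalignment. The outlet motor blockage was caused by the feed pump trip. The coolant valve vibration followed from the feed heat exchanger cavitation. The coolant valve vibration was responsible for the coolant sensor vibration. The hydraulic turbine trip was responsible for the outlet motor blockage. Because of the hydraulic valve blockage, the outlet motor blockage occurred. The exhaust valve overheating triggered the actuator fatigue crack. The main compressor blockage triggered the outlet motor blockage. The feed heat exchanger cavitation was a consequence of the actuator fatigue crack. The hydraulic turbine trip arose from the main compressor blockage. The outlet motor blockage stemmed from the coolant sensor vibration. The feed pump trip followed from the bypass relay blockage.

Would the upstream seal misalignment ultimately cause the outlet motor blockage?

Yes

There is a causal chain: the upstream seal misalignment → the hydraulic valve blockage → the outlet motor blockage.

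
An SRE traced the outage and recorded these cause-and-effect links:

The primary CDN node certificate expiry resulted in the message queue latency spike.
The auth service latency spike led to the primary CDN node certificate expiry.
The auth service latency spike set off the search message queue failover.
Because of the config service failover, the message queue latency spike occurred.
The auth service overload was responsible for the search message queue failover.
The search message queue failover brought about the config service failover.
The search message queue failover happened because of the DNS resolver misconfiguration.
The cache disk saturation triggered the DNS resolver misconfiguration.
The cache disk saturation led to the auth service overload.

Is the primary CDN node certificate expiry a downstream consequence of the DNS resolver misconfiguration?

The DNS resolver misconfiguration leads to the search message queue failover, the config service failover, the message queue latency spike; the primary CDN node certificate expiry is not among them.

No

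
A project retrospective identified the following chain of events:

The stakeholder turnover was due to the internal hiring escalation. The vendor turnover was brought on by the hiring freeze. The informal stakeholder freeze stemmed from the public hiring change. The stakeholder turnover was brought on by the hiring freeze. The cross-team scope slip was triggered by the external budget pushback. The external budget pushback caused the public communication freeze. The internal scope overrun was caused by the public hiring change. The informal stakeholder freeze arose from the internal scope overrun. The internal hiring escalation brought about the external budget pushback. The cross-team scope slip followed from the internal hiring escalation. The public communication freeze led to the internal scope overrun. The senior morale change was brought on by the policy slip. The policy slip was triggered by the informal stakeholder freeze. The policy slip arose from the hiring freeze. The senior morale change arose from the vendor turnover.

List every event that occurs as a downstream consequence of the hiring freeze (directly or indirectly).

Direct effects: the stakeholder turnover, the vendor turnover, the policy slip.
2 steps out: the senior morale change.
Not reachable from it: the internal hiring escalation, the external budget pushback, the cross-team scope slip, the public communication freeze, the public hiring change, the internal scope overrun, the informal stakeholder freeze.

the policy slip, the senior morale change, the stakeholder turnover, the vendor turnover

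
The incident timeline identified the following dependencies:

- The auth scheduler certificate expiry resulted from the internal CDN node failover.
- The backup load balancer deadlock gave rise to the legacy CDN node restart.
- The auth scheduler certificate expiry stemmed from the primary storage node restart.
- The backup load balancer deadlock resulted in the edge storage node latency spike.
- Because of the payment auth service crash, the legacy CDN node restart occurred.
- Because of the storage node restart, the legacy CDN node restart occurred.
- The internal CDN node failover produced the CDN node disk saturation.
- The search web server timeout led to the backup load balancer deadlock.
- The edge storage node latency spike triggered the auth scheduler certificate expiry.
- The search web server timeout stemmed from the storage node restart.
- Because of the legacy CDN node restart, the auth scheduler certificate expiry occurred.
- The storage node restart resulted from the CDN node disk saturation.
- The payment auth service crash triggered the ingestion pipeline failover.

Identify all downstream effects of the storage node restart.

Direct effects: the search web server timeout, the legacy CDN node restart.
2 steps out: the backup load balancer deadlock, the auth scheduler certificate expiry.
3 steps out: the edge storage node latency spike.
Not reachable from it: the internal CDN node failover, the CDN node disk saturation, the primary storage node restart, the payment auth service crash, the ingestion pipeline failover.

the auth scheduler certificate expiry, the backup load balancer deadlock, the edge storage node latency spike, the legacy CDN node restart, the search web server timeout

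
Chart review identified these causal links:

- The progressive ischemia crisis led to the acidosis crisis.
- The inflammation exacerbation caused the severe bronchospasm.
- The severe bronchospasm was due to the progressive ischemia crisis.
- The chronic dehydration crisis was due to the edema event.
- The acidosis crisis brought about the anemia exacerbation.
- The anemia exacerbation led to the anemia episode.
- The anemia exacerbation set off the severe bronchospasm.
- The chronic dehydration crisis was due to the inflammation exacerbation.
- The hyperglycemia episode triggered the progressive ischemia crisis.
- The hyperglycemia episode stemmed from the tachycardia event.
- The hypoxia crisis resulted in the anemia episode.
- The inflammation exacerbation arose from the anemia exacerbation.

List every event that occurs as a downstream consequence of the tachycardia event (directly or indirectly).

Direct effects: the hyperglycemia episode.
2 steps out: the progressive ischemia crisis.
3 steps out: the acidosis crisis, the severe bronchospasm.
4 steps out: the anemia exacerbation.
5 steps out: the inflammation exacerbation, the anemia episode.
6 steps out: the chronic dehydration crisis.
Not reachable from it: the hypoxia crisis, the edema event.

the acidosis crisis, the anemia episode, the anemia exacerbation, the chronic dehydration crisis, the hyperglycemia episode, the inflammation exacerbation, the progressive ischemia crisis, the severe bronchospasm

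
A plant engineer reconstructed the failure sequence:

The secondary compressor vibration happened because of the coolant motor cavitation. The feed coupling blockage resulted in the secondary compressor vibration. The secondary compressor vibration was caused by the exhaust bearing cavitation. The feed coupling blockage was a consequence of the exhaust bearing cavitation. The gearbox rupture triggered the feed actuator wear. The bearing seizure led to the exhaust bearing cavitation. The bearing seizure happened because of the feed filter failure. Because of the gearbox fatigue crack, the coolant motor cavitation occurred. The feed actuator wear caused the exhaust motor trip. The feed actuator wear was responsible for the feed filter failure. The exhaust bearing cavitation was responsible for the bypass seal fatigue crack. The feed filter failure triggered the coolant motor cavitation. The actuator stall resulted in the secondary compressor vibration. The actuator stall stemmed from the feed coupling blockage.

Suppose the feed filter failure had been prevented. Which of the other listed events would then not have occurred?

Downstream of the feed filter failure: the bearing seizure, the exhaust bearing cavitation, the coolant motor cavitation, the feed coupling blockage, the actuator stall, the bypass seal fatigue crack, the secondary compressor vibration.
Of those, still caused via another path: the coolant motor cavitation, the secondary compressor vibration.
The remainder have no surviving cause.

the actuator stall, the bearing seizure, the bypass seal fatigue crack, the exhaust bearing cavitation, the feed coupling blockage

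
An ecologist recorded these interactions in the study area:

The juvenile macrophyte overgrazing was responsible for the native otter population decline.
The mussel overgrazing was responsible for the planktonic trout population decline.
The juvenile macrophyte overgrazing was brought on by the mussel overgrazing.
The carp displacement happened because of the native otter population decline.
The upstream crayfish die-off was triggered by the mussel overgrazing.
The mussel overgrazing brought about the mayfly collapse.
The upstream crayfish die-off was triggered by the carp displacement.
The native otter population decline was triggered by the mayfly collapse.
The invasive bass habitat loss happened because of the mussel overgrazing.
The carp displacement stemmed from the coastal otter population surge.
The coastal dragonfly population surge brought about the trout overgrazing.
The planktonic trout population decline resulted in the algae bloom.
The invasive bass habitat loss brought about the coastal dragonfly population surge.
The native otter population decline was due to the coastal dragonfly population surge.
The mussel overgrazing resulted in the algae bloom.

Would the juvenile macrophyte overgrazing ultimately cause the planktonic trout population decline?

No

The juvenile macrophyte overgrazing leads to the native otter population decline, the carp displacement, the upstream crayfish die-off; the planktonic trout population decline is not among them.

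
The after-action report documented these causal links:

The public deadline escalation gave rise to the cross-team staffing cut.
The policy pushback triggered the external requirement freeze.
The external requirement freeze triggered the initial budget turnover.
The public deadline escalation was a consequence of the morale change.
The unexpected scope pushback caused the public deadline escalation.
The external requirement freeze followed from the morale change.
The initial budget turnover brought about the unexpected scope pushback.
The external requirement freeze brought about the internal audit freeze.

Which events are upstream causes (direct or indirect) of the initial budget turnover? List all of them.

Immediate cause of the initial budget turnover: the external requirement freeze.
Further upstream: the morale change, the policy pushback.

the external requirement freeze, the morale change, the policy pushback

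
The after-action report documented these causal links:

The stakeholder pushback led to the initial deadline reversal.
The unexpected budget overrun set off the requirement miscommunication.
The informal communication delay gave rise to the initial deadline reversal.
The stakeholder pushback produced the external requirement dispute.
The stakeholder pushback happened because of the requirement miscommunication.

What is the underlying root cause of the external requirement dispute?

Tracing upstream from the external requirement dispute: the external requirement dispute ← the stakeholder pushback ← the requirement miscommunication ← the unexpected budget overrun.
The unexpected budget overrun has no stated cause, so it is the root.

the unexpected budget overrun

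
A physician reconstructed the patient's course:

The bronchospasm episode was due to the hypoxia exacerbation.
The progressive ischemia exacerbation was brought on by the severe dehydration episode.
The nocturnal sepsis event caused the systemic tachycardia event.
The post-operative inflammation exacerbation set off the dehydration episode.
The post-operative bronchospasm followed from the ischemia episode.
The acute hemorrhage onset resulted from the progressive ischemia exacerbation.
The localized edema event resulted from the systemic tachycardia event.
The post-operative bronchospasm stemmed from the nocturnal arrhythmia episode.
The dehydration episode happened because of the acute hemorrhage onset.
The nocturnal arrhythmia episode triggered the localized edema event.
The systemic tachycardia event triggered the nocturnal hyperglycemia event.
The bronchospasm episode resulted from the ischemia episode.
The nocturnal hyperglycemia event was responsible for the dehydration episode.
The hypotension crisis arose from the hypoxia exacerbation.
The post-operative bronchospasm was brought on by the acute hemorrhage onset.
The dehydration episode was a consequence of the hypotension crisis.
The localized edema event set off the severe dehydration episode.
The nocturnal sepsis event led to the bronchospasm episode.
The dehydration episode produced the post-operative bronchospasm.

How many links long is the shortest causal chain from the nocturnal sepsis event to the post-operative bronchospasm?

4

Shortest chain: the nocturnal sepsis event → the systemic tachycardia event → the nocturnal hyperglycemia event → the dehydration episode → the post-operative bronchospasm.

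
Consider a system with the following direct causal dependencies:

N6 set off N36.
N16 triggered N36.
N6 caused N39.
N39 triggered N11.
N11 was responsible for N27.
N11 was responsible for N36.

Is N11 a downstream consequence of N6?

Yes

There is a causal chain: N6 → N39 → N11.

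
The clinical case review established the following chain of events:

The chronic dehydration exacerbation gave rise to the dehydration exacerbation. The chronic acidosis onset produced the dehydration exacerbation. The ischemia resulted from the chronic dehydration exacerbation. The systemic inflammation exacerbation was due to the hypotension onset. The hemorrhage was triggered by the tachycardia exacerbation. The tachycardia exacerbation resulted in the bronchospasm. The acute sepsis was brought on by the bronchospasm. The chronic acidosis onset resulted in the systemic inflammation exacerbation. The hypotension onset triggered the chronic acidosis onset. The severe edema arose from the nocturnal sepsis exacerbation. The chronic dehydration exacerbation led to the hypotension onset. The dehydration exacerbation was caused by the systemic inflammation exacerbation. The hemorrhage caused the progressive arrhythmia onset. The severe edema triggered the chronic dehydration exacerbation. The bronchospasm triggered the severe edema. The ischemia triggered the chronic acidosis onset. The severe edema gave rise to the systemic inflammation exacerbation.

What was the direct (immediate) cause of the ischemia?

Upstream contributors include the tachycardia exacerbation, the bronchospasm, the severe edema, the nocturnal sepsis exacerbation, but only the chronic dehydration exacerbation feeds directly into the ischemia.

the chronic dehydration exacerbation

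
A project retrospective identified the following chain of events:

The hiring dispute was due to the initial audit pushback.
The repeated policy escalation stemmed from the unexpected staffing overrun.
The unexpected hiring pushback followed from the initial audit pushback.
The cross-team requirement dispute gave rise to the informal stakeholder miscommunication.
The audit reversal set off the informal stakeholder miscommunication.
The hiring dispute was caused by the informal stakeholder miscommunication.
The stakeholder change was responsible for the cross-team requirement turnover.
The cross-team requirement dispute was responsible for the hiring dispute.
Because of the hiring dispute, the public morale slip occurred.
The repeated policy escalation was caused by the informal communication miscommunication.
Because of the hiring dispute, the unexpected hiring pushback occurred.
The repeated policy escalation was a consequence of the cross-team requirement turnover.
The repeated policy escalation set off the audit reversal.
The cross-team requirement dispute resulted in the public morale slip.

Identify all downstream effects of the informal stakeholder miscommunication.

the hiring dispute, the public morale slip, the unexpected hiring pushback

Direct effects: the hiring dispute.
2 steps out: the unexpected hiring pushback, the public morale slip.
Not reachable from it: the stakeholder change, the cross-team requirement dispute, the cross-team requirement turnover, the initial audit pushback, the informal communication miscommunication, the unexpected staffing overrun, the repeated policy escalation, the audit reversal.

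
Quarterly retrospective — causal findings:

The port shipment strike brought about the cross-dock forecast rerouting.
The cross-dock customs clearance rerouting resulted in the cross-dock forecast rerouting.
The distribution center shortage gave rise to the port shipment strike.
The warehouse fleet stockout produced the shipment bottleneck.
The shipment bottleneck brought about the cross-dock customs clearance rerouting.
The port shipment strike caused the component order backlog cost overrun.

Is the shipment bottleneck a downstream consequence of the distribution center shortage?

The distribution center shortage leads to the port shipment strike, the cross-dock forecast rerouting, the component order backlog cost overrun; the shipment bottleneck is not among them.

No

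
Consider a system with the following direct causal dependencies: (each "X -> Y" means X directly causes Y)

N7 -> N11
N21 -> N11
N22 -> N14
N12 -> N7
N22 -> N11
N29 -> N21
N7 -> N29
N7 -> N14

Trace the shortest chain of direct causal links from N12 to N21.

N12 → N7 → N29 → N21

N12 → N7
N7 → N29
N29 → N21
Length: 3 steps.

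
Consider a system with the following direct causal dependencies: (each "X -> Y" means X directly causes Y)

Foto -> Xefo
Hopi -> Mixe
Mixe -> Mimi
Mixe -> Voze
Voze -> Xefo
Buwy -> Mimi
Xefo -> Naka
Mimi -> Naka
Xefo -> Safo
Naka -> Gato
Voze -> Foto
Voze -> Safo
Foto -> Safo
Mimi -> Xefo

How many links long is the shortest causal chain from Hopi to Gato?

4

Shortest chain: Hopi → Mixe → Mimi → Naka → Gato.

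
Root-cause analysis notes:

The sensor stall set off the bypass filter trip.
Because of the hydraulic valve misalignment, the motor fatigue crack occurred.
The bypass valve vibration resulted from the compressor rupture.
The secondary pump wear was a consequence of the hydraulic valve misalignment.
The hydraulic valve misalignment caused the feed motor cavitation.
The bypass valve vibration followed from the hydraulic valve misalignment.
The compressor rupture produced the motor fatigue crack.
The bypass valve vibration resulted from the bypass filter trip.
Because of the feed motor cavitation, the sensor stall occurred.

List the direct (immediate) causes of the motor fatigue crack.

the compressor rupture, the hydraulic valve misalignment

the compressor rupture, the hydraulic valve misalignment → the motor fatigue crack with nothing further upstream stated.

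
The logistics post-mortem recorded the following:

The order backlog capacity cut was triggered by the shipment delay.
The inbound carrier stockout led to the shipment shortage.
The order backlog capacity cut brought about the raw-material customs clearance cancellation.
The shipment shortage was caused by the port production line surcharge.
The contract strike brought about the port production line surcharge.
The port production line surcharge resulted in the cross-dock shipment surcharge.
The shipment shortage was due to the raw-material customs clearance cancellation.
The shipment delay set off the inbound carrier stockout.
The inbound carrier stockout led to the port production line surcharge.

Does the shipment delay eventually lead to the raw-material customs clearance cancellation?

Yes

There is a causal chain: the shipment delay → the order backlog capacity cut → the raw-material customs clearance cancellation.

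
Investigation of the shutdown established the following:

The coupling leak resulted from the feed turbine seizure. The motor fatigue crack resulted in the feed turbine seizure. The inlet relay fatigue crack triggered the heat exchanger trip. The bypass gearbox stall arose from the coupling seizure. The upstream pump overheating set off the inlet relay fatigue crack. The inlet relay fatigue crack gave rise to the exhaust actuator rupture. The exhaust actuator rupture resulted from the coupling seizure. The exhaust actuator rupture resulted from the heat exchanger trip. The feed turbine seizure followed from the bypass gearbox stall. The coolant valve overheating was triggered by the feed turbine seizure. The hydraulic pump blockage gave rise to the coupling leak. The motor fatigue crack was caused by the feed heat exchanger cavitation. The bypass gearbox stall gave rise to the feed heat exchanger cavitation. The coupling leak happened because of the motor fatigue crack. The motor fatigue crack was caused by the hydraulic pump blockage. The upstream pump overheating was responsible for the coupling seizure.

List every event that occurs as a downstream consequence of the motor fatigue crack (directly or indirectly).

Direct effects: the feed turbine seizure, the coupling leak.
2 steps out: the coolant valve overheating.
Not reachable from it: the upstream pump overheating, the inlet relay fatigue crack, the hydraulic pump blockage, the coupling seizure, the bypass gearbox stall, the feed heat exchanger cavitation, the heat exchanger trip, the exhaust actuator rupture.

the coolant valve overheating, the coupling leak, the feed turbine seizure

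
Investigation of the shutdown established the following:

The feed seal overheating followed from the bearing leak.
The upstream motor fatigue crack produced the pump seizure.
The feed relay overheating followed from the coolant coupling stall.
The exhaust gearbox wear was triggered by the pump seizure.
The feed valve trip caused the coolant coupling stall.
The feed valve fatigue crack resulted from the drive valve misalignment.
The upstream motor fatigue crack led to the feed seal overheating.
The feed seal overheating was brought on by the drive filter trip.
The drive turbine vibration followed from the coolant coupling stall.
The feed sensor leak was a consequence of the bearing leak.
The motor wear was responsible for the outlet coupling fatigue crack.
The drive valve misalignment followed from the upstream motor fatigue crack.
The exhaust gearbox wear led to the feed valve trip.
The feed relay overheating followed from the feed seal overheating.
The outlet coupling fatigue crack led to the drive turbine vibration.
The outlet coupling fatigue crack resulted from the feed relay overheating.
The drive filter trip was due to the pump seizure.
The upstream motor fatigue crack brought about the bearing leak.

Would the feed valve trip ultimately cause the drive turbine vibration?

There is a causal chain: the feed valve trip → the coolant coupling stall → the drive turbine vibration.

Yes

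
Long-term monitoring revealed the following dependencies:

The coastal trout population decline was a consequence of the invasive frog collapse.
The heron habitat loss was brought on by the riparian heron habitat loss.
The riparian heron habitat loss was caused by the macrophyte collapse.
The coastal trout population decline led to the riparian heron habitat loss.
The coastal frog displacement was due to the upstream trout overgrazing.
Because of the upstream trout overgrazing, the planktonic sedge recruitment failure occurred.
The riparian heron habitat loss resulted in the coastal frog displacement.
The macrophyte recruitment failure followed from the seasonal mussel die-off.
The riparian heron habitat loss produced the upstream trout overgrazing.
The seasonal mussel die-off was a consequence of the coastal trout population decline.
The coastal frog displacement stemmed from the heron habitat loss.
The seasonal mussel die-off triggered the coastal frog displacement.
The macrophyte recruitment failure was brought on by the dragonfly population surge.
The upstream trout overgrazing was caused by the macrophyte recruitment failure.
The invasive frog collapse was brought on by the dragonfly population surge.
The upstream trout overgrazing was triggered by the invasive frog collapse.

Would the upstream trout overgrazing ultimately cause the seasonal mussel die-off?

No

The upstream trout overgrazing leads to the planktonic sedge recruitment failure, the coastal frog displacement; the seasonal mussel die-off is not among them.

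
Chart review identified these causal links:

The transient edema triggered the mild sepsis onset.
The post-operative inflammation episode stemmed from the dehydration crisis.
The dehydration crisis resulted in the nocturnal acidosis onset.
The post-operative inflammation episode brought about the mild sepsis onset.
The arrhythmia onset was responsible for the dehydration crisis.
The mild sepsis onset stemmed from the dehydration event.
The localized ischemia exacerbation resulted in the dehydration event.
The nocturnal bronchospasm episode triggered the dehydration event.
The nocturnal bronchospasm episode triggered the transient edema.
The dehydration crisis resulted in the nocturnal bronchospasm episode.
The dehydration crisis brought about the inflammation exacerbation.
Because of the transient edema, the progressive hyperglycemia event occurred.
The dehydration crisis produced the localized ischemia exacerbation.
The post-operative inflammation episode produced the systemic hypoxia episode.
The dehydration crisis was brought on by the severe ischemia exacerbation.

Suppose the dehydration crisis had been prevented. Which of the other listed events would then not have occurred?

Downstream of the dehydration crisis: the nocturnal acidosis onset, the post-operative inflammation episode, the systemic hypoxia episode, the nocturnal bronchospasm episode, the transient edema, the inflammation exacerbation, the progressive hyperglycemia event, the localized ischemia exacerbation, the dehydration event, the mild sepsis onset.

the dehydration event, the inflammation exacerbation, the localized ischemia exacerbation, the mild sepsis onset, the nocturnal acidosis onset, the nocturnal bronchospasm episode, the post-operative inflammation episode, the progressive hyperglycemia event, the systemic hypoxia episode, the transient edema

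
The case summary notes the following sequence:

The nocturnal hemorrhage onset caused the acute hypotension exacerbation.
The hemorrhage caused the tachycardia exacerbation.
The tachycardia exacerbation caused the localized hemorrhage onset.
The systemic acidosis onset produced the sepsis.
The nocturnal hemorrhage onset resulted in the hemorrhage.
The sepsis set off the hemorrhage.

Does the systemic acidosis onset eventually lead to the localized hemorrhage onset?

There is a causal chain: the systemic acidosis onset → the sepsis → the hemorrhage → the tachycardia exacerbation → the localized hemorrhage onset.

Yes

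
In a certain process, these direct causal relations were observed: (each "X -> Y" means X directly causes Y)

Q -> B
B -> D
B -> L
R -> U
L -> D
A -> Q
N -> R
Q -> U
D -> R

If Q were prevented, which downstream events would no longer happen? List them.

Downstream of Q: B, L, D, R, U.
Of those, still caused via another path: R, U.
The remainder have no surviving cause.

B, D, L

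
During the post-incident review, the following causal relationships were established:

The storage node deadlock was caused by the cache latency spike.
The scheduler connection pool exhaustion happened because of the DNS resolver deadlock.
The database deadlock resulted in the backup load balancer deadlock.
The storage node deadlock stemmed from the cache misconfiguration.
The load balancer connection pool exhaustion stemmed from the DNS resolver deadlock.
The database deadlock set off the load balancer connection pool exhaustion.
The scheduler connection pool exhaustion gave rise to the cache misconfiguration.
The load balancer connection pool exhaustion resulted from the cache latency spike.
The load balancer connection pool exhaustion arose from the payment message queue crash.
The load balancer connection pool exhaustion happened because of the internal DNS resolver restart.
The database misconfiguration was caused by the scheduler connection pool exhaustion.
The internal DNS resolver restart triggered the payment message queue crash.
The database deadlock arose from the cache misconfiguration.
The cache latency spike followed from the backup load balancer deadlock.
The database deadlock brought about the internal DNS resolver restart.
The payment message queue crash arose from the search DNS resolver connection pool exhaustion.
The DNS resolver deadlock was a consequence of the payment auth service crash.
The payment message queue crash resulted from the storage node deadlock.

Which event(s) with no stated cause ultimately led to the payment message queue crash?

Tracing upstream from the payment message queue crash: the payment message queue crash ← the storage node deadlock ← the cache misconfiguration ← the scheduler connection pool exhaustion ← the DNS resolver deadlock ← the payment auth service crash.
A separate upstream branch: the payment message queue crash ← the search DNS resolver connection pool exhaustion.
Each of those chain origins has no stated cause.

the payment auth service crash, the search DNS resolver connection pool exhaustion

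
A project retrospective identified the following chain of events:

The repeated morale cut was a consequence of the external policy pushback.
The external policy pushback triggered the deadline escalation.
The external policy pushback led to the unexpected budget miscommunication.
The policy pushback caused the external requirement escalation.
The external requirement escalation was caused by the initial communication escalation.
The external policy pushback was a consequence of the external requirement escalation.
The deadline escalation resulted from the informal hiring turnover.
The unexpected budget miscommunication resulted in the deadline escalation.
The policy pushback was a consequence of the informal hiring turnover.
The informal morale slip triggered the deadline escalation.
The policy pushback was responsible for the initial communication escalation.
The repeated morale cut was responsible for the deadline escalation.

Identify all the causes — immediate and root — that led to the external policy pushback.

the external requirement escalation, the informal hiring turnover, the initial communication escalation, the policy pushback

Immediate cause of the external policy pushback: the external requirement escalation.
Further upstream: the informal hiring turnover, the policy pushback, the initial communication escalation.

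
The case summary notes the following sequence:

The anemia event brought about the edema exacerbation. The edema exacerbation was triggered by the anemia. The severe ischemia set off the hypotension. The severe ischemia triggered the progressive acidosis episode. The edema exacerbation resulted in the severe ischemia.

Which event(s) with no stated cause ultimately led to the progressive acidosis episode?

Tracing upstream from the progressive acidosis episode: the progressive acidosis episode ← the severe ischemia ← the edema exacerbation ← the anemia.
A separate upstream branch: the progressive acidosis episode ← the severe ischemia ← the edema exacerbation ← the anemia event.
Each of those chain origins has no stated cause.

the anemia, the anemia event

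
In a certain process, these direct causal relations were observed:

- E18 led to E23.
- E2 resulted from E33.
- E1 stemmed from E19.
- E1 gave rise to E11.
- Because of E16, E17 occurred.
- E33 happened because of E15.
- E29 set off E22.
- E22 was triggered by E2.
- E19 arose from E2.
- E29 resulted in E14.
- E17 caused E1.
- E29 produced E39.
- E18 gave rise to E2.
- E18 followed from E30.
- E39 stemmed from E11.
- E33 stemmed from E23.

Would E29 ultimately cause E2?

E29 leads to E14, E22, E39; E2 is not among them.

No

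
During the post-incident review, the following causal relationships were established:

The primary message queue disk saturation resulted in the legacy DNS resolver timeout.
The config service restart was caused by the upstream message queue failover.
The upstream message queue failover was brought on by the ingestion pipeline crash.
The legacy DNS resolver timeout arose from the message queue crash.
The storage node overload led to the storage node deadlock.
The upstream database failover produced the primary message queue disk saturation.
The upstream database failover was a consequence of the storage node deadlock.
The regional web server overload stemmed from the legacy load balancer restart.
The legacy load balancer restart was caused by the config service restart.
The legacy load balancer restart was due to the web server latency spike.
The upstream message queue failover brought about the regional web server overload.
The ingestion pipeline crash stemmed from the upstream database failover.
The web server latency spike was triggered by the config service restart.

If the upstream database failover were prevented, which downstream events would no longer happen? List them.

Downstream of the upstream database failover: the ingestion pipeline crash, the upstream message queue failover, the primary message queue disk saturation, the legacy DNS resolver timeout, the config service restart, the web server latency spike, the legacy load balancer restart, the regional web server overload.
Of those, still caused via another path: the legacy DNS resolver timeout.
The remainder have no surviving cause.

the config service restart, the ingestion pipeline crash, the legacy load balancer restart, the primary message queue disk saturation, the regional web server overload, the upstream message queue failover, the web server latency spike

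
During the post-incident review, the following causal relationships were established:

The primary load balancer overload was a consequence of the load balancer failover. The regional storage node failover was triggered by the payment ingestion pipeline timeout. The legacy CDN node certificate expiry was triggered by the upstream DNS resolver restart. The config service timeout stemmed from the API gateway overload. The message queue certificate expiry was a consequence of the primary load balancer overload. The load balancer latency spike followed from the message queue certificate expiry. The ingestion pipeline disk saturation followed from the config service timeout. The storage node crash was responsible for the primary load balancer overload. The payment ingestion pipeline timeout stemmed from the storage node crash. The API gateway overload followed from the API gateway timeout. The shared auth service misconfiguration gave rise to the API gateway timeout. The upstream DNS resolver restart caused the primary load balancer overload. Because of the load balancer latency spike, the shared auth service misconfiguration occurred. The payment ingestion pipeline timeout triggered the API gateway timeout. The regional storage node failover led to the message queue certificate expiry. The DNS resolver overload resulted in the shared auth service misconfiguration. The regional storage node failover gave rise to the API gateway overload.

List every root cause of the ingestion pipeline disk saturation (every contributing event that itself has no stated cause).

the DNS resolver overload, the load balancer failover, the storage node crash, the upstream DNS resolver restart

Tracing upstream from the ingestion pipeline disk saturation: the ingestion pipeline disk saturation ← the config service timeout ← the API gateway overload ← the regional storage node failover ← the payment ingestion pipeline timeout ← the storage node crash.
A separate upstream branch: the ingestion pipeline disk saturation ← the config service timeout ← the API gateway overload ← the API gateway timeout ← the shared auth service misconfiguration ← the load balancer latency spike ← the message queue certificate expiry ← the primary load balancer overload ← the load balancer failover.
A separate upstream branch: the ingestion pipeline disk saturation ← the config service timeout ← the API gateway overload ← the API gateway timeout ← the shared auth service misconfiguration ← the load balancer latency spike ← the message queue certificate expiry ← the primary load balancer overload ← the upstream DNS resolver restart.
A separate upstream branch: the ingestion pipeline disk saturation ← the config service timeout ← the API gateway overload ← the API gateway timeout ← the shared auth service misconfiguration ← the DNS resolver overload.
Each of those chain origins has no stated cause.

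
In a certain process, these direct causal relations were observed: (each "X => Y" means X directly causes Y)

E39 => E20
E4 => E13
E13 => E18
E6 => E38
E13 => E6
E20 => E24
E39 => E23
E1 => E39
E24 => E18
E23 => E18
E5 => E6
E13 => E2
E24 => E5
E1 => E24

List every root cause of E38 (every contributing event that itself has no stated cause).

E1, E4

Tracing upstream from E38: E38 ← E6 ← E5 ← E24 ← E1.
A separate upstream branch: E38 ← E6 ← E13 ← E4.
Each of those chain origins has no stated cause.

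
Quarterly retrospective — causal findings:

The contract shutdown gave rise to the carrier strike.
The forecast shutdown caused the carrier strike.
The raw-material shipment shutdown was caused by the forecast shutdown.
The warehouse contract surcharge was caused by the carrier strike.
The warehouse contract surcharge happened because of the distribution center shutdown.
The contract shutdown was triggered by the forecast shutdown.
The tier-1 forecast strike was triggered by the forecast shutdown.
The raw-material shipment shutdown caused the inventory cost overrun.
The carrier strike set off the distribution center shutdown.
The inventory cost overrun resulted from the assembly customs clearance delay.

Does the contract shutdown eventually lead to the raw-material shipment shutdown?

The contract shutdown leads to the carrier strike, the distribution center shutdown, the warehouse contract surcharge; the raw-material shipment shutdown is not among them.

No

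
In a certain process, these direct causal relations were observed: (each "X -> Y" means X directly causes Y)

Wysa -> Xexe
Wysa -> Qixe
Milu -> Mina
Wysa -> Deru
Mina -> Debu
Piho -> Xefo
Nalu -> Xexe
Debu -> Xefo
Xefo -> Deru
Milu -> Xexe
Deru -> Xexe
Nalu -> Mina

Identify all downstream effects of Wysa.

Deru, Qixe, Xexe

Direct effects: Qixe, Deru, Xexe.
Not reachable from it: Milu, Nalu, Mina, Piho, Debu, Xefo.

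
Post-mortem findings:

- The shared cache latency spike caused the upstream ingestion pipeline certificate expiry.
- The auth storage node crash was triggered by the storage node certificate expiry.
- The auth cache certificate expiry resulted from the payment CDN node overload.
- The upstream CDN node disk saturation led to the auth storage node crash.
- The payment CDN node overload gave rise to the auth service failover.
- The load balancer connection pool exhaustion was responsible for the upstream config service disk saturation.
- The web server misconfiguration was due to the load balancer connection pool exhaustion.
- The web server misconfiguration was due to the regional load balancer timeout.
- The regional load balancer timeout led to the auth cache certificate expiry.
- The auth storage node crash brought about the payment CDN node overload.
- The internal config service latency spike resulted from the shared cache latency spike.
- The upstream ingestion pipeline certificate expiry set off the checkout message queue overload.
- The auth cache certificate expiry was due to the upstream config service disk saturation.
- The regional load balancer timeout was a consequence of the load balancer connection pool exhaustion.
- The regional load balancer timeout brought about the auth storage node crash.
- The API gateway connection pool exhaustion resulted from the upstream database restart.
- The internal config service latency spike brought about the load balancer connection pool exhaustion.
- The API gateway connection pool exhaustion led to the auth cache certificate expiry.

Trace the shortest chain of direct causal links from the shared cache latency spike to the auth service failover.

the shared cache latency spike → the internal config service latency spike
the internal config service latency spike → the load balancer connection pool exhaustion
the load balancer connection pool exhaustion → the regional load balancer timeout
the regional load balancer timeout → the auth storage node crash
the auth storage node crash → the payment CDN node overload
the payment CDN node overload → the auth service failover
Length: 6 steps.

the shared cache latency spike → the internal config service latency spike → the load balancer connection pool exhaustion → the regional load balancer timeout → the auth storage node crash → the payment CDN node overload → the auth service failover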